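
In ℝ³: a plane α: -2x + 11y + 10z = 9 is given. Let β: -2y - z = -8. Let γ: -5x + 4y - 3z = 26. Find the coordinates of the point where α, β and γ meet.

(4, 7, -6)

Solving the 3×3 linear system -2x + 11y + 10z = 9, -2y - z = -8, -5x + 4y - 3z = 26 (e.g. by elimination or Cramer's rule, determinant = -65) gives (4, 7, -6).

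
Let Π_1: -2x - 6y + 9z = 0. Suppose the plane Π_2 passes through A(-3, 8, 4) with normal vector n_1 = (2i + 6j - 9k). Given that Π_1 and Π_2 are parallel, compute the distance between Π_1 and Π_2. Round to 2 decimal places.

Π_2: n_1·r = n_1·A gives 2x + 6y - 9z = 6.
Rescale Π_2 by 1/(-1): -2x - 6y + 9z = -6. Then distance = |0 − (-6)| / √121 ≈ 0.55.

0.55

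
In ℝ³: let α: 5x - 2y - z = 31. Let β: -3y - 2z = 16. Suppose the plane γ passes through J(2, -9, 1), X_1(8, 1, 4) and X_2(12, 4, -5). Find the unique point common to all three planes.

JX_1 = (6, 10, 3), JX_2 = (10, 13, -6); a normal to γ is JX_1 × JX_2 = (-99, 66, -22).
Using J: γ has equation -99x + 66y - 22z = -814.
Solving the 3×3 linear system 5x - 2y - z = 31, -3y - 2z = 16, -99x + 66y - 22z = -814 (e.g. by elimination or Cramer's rule, determinant = 891) gives (4, -6, 1).

(4, -6, 1)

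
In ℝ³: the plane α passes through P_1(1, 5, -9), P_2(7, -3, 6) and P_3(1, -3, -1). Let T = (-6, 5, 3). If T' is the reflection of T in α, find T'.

(8, -7, -9)

P_1P_2 = (6, -8, 15), P_1P_3 = (0, -8, 8); a normal to α is P_1P_2 × P_1P_3 = (56, -48, -48).
Using P_1: α has equation 56x - 48y - 48z = 248.
λ = (n·T − d)/|n|² = (-720 − 248)/7744 = -1/8.
Reflection = T − 2λn = (-6, 5, 3) − (-1/4)·(56, -48, -48) = (8, -7, -9).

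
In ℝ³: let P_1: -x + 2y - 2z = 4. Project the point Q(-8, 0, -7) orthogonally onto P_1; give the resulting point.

(-6, -4, -3)

Foot = Q − λn with λ = (n·Q − d)/|n|² = (22 − 4)/9 = 2.
Foot = (-8, 0, -7) − 2·(-1, 2, -2) = (-6, -4, -3).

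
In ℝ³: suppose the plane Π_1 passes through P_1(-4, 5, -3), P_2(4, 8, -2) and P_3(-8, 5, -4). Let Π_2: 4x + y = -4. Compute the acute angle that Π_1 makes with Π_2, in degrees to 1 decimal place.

81.4

P_1P_2 = (8, 3, 1), P_1P_3 = (-4, 0, -1); a normal to Π_1 is P_1P_2 × P_1P_3 = (-3, 4, 12).
Using P_1: Π_1 has equation -3x + 4y + 12z = -4.
cos θ = |n₁·n₂| / (|n₁||n₂|) = |-8| / (√169 · √17).
θ = arccos(0.14925) ≈ 81.4°.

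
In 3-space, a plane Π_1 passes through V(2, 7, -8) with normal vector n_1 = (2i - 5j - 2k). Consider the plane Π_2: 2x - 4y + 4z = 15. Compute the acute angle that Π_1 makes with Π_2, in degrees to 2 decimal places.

62.34

Π_1: n_1·r = n_1·V gives 2x - 5y - 2z = -15.
cos θ = |n₁·n₂| / (|n₁||n₂|) = |16| / (√33 · √36).
θ = arccos(0.46421) ≈ 62.34°.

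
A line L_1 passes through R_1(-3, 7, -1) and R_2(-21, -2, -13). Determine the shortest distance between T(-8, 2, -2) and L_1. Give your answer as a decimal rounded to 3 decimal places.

A direction vector for L_1 is R_2 − R_1 = (-18, -9, -12).
Taking (-3, 7, -1) on L_1 with direction v = (-18, -9, -12): w = T − (-3, 7, -1) = (-5, -5, -1), and w × v = (51, -42, -45).
Distance = |w × v| / |v| = √6390 / √549 ≈ 3.412.

3.412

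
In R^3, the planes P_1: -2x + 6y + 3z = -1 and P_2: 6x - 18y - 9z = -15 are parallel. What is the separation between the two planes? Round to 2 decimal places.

0.86

Rescale P_2 by 1/(-3): -2x + 6y + 3z = 5. Then distance = |-1 − 5| / √49 ≈ 0.86.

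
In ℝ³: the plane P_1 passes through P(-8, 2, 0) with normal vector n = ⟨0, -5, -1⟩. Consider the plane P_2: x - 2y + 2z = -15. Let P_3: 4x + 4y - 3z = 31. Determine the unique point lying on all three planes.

(1, 3, -5)

P_1: n·r = n·P gives -5y - z = -10.
Solving the 3×3 linear system -5y - z = -10, x - 2y + 2z = -15, 4x + 4y - 3z = 31 (e.g. by elimination or Cramer's rule, determinant = -67) gives (1, 3, -5).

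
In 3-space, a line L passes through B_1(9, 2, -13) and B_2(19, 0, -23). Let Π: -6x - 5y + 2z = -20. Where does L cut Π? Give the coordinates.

A direction vector for L is B_2 − B_1 = (10, -2, -10).
Substitute r = (9, 2, -13) + t(10, -2, -10) into the plane: -90 + (-70)t = -20, so t = -1.
Intersection: (9, 2, -13) + (-1)·(10, -2, -10) = (-1, 4, -3).

(-1, 4, -3)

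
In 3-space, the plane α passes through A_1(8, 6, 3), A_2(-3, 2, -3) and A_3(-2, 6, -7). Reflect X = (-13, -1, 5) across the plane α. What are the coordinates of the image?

(-5, -11, -3)

A_1A_2 = (-11, -4, -6), A_1A_3 = (-10, 0, -10); a normal to α is A_1A_2 × A_1A_3 = (40, -50, -40).
Using A_1: α has equation 40x - 50y - 40z = -100.
λ = (n·X − d)/|n|² = (-670 − (-100))/5700 = -1/10.
Reflection = X − 2λn = (-13, -1, 5) − (-1/5)·(40, -50, -40) = (-5, -11, -3).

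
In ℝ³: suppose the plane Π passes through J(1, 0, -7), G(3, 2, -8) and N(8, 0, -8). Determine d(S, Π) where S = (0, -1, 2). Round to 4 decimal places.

JG = (2, 2, -1), JN = (7, 0, -1); a normal to Π is JG × JN = (-2, -5, -14).
Using J: Π has equation -2x - 5y - 14z = 96.
n·S − d = (-2)·(0) + (-5)·(-1) + (-14)·(2) − 96 = -119; |n| = √225.
Distance = |-119| / √225 = 119/√225 ≈ 7.9333.

7.9333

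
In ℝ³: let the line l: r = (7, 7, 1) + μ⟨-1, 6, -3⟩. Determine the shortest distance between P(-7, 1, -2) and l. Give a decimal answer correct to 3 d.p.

15.405

Taking (7, 7, 1) on l with direction v = (-1, 6, -3): w = P − (7, 7, 1) = (-14, -6, -3), and w × v = (36, -39, -90).
Distance = |w × v| / |v| = √10917 / √46 ≈ 15.405.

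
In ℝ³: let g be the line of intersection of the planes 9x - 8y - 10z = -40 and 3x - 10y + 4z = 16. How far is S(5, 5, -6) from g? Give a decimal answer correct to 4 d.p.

12.0761

Direction of g: (9, -8, -10) × (3, -10, 4) = (-132, -66, -66).
A point on g: solving the two plane equations with x = 2 gives (2, 1, 5).
Taking (2, 1, 5) on g with direction v = (-132, -66, -66): w = S − (2, 1, 5) = (3, 4, -11), and w × v = (-990, 1650, 330).
Distance = |w × v| / |v| = √3811500 / √26136 ≈ 12.0761.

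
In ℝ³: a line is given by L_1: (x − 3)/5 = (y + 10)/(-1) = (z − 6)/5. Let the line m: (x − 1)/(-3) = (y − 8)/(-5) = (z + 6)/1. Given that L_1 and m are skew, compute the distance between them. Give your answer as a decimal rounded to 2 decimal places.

L_1 has direction (5, -1, 5) through (3, -10, 6).
m has direction (-3, -5, 1) through (1, 8, -6).
Common perpendicular direction n = (5, -1, 5) × (-3, -5, 1) = (24, -20, -28).
With w = (1, 8, -6) − (3, -10, 6) = (-2, 18, -12), w · n = -72.
Distance = |w · n| / |n| = |-72| / √1760 ≈ 1.72.

1.72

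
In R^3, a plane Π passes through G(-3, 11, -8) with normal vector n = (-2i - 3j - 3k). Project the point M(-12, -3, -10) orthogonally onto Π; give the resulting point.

Π: n·r = n·G gives -2x - 3y - 3z = -3.
Foot = M − λn with λ = (n·M − d)/|n|² = (63 − (-3))/22 = 3.
Foot = (-12, -3, -10) − 3·(-2, -3, -3) = (-6, 6, -1).

(-6, 6, -1)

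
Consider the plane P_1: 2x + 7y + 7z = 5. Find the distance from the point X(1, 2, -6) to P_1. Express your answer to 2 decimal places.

n·X − d = (2)·(1) + (7)·(2) + (7)·(-6) − 5 = -31; |n| = √102.
Distance = |-31| / √102 = 31/√102 ≈ 3.07.

3.07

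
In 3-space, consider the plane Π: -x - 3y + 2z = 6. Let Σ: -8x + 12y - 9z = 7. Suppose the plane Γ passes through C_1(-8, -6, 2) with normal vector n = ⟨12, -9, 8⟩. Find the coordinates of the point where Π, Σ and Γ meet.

Γ: n·r = n·C_1 gives 12x - 9y + 8z = -26.
Solving the 3×3 linear system -x - 3y + 2z = 6, -8x + 12y - 9z = 7, 12x - 9y + 8z = -26 (e.g. by elimination or Cramer's rule, determinant = -27) gives (-2, -6, -7).

(-2, -6, -7)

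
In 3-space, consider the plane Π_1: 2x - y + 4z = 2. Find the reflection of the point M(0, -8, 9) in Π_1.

λ = (n·M − d)/|n|² = (44 − 2)/21 = 2.
Reflection = M − 2λn = (0, -8, 9) − 4·(2, -1, 4) = (-8, -4, -7).

(-8, -4, -7)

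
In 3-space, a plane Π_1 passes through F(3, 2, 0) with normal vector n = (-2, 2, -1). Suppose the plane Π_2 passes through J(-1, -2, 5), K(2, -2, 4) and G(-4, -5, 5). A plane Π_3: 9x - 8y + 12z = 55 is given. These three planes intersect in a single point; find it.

(-1, 1, 6)

Π_1: n·r = n·F gives -2x + 2y - z = -2.
JK = (3, 0, -1), JG = (-3, -3, 0); a normal to Π_2 is JK × JG = (-3, 3, -9).
Using J: Π_2 has equation -3x + 3y - 9z = -48.
Solving the 3×3 linear system -2x + 2y - z = -2, -3x + 3y - 9z = -48, 9x - 8y + 12z = 55 (e.g. by elimination or Cramer's rule, determinant = -15) gives (-1, 1, 6).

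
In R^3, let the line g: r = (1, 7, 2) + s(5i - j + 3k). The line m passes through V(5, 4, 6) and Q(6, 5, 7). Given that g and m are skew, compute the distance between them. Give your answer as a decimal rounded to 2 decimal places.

1.87

A direction vector for m is Q − V = (1, 1, 1).
Common perpendicular direction n = (5, -1, 3) × (1, 1, 1) = (-4, -2, 6).
With w = (5, 4, 6) − (1, 7, 2) = (4, -3, 4), w · n = 14.
Distance = |w · n| / |n| = |14| / √56 ≈ 1.87.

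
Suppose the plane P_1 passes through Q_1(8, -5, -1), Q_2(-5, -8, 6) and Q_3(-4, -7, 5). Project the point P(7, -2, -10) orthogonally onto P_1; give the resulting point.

Q_1Q_2 = (-13, -3, 7), Q_1Q_3 = (-12, -2, 6); a normal to P_1 is Q_1Q_2 × Q_1Q_3 = (-4, -6, -10).
Using Q_1: P_1 has equation -4x - 6y - 10z = 8.
Foot = P − λn with λ = (n·P − d)/|n|² = (84 − 8)/152 = 1/2.
Foot = (7, -2, -10) − (1/2)·(-4, -6, -10) = (9, 1, -5).

(9, 1, -5)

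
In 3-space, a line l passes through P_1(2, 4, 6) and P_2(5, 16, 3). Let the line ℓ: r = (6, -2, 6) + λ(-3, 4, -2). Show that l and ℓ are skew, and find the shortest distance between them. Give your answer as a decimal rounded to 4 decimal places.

2.6692

A direction vector for l is P_2 − P_1 = (3, 12, -3).
Common perpendicular direction n = (3, 12, -3) × (-3, 4, -2) = (-12, 15, 48).
With w = (6, -2, 6) − (2, 4, 6) = (4, -6, 0), w · n = -138.
Since n ≠ 0 the lines are not parallel, and w · n = -138 ≠ 0 so they do not intersect; hence they are skew.
Distance = |w · n| / |n| = |-138| / √2673 ≈ 2.6692.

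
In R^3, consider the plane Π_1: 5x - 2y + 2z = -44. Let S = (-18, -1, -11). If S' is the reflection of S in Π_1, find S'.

(2, -9, -3)

λ = (n·S − d)/|n|² = (-110 − (-44))/33 = -2.
Reflection = S − 2λn = (-18, -1, -11) − (-4)·(5, -2, 2) = (2, -9, -3).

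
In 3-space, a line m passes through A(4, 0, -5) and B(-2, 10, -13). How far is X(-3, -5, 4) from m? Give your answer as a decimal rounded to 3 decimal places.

A direction vector for m is B − A = (-6, 10, -8).
Taking (4, 0, -5) on m with direction v = (-6, 10, -8): w = X − (4, 0, -5) = (-7, -5, 9), and w × v = (-50, -110, -100).
Distance = |w × v| / |v| = √24600 / √200 ≈ 11.091.

11.091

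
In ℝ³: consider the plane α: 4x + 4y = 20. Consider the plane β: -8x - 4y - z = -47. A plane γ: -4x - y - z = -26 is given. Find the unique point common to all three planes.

(6, -1, 3)

Solving the 3×3 linear system 4x + 4y = 20, -8x - 4y - z = -47, -4x - y - z = -26 (e.g. by elimination or Cramer's rule, determinant = -4) gives (6, -1, 3).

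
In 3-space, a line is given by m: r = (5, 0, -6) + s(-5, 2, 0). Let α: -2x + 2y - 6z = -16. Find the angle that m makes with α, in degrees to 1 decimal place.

sin θ = |n·v| / (|n||v|) = |14| / (√44 · √29) = 0.39192.
θ ≈ 23.1°.

23.1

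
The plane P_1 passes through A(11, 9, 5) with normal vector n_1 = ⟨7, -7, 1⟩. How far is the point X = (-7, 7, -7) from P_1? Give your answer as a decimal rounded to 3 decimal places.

12.462

P_1: n_1·r = n_1·A gives 7x - 7y + z = 19.
n·X − d = (7)·(-7) + (-7)·(7) + (1)·(-7) − 19 = -124; |n| = √99.
Distance = |-124| / √99 = 124/√99 ≈ 12.462.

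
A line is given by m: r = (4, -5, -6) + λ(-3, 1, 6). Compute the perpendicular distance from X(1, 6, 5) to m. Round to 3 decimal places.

9.498

Taking (4, -5, -6) on m with direction v = (-3, 1, 6): w = X − (4, -5, -6) = (-3, 11, 11), and w × v = (55, -15, 30).
Distance = |w × v| / |v| = √4150 / √46 ≈ 9.498.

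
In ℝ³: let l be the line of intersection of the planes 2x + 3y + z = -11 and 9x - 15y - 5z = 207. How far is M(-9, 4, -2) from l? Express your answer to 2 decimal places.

Direction of l: (2, 3, 1) × (9, -15, -5) = (0, 19, -57).
A point on l: solving the two plane equations with y = -8 gives (8, -8, -3).
Taking (8, -8, -3) on l with direction v = (0, 19, -57): w = M − (8, -8, -3) = (-17, 12, 1), and w × v = (-703, -969, -323).
Distance = |w × v| / |v| = √1537499 / √3610 ≈ 20.64.

20.64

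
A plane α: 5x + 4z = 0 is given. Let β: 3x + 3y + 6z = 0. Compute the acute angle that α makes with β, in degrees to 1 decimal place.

cos θ = |n₁·n₂| / (|n₁||n₂|) = |39| / (√41 · √54).
θ = arccos(0.82885) ≈ 34.0°.

34.0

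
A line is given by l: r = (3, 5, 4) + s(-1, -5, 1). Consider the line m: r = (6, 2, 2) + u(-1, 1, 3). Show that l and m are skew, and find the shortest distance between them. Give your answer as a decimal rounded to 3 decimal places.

2.441

Common perpendicular direction n = (-1, -5, 1) × (-1, 1, 3) = (-16, 2, -6).
With w = (6, 2, 2) − (3, 5, 4) = (3, -3, -2), w · n = -42.
Since n ≠ 0 the lines are not parallel, and w · n = -42 ≠ 0 so they do not intersect; hence they are skew.
Distance = |w · n| / |n| = |-42| / √296 ≈ 2.441.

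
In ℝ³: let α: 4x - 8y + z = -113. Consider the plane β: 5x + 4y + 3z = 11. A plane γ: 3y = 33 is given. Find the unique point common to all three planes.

Solving the 3×3 linear system 4x - 8y + z = -113, 5x + 4y + 3z = 11, 3y = 33 (e.g. by elimination or Cramer's rule, determinant = -21) gives (-6, 11, -1).

(-6, 11, -1)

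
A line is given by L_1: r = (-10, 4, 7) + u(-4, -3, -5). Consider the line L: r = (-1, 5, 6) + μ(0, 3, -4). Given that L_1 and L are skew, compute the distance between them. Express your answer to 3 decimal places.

7.113

Common perpendicular direction n = (-4, -3, -5) × (0, 3, -4) = (27, -16, -12).
With w = (-1, 5, 6) − (-10, 4, 7) = (9, 1, -1), w · n = 239.
Distance = |w · n| / |n| = |239| / √1129 ≈ 7.113.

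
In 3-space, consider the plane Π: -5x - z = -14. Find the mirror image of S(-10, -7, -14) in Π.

(20, -7, -8)

λ = (n·S − d)/|n|² = (64 − (-14))/26 = 3.
Reflection = S − 2λn = (-10, -7, -14) − 6·(-5, 0, -1) = (20, -7, -8).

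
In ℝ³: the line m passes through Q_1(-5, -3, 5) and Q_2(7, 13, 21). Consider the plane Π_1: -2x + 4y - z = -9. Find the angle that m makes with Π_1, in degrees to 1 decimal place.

A direction vector for m is Q_2 − Q_1 = (12, 16, 16).
sin θ = |n·v| / (|n||v|) = |24| / (√21 · √656) = 0.20448.
θ ≈ 11.8°.

11.8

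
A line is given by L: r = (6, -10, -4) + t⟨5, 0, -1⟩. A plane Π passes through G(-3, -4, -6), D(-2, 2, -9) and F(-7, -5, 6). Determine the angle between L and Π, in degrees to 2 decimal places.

60.26

GD = (1, 6, -3), GF = (-4, -1, 12); a normal to Π is GD × GF = (69, 0, 23).
Using G: Π has equation 69x + 23z = -345.
sin θ = |n·v| / (|n||v|) = |322| / (√5290 · √26) = 0.86824.
θ ≈ 60.26°.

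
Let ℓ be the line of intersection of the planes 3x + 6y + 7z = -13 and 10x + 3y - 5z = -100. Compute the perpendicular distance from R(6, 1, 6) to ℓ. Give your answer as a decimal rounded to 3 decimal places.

Direction of ℓ: (3, 6, 7) × (10, 3, -5) = (-51, 85, -51).
A point on ℓ: solving the two plane equations with x = -6 gives (-6, -5, 5).
Taking (-6, -5, 5) on ℓ with direction v = (-51, 85, -51): w = R − (-6, -5, 5) = (12, 6, 1), and w × v = (-391, 561, 1326).
Distance = |w × v| / |v| = √2225878 / √12427 ≈ 13.383.

13.383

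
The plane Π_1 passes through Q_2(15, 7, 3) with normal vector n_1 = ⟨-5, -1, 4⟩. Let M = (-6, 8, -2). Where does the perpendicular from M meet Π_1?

Π_1: n_1·r = n_1·Q_2 gives -5x - y + 4z = -70.
Foot = M − λn with λ = (n·M − d)/|n|² = (14 − (-70))/42 = 2.
Foot = (-6, 8, -2) − 2·(-5, -1, 4) = (4, 10, -10).

(4, 10, -10)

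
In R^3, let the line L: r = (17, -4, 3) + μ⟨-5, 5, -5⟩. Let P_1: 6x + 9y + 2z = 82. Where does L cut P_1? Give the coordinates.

(7, 6, -7)

Substitute r = (17, -4, 3) + t(-5, 5, -5) into the plane: 72 + 5t = 82, so t = 2.
Intersection: (17, -4, 3) + 2·(-5, 5, -5) = (7, 6, -7).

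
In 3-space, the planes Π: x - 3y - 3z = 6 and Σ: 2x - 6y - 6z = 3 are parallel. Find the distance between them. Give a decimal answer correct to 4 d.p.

Rescale Σ by 1/2: x - 3y - 3z = 3/2. Then distance = |6 − (3/2)| / √19 ≈ 1.0324.

1.0324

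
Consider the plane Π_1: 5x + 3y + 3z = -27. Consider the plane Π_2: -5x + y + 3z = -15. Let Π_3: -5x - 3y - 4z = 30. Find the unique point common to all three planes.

(0, -6, -3)

Solving the 3×3 linear system 5x + 3y + 3z = -27, -5x + y + 3z = -15, -5x - 3y - 4z = 30 (e.g. by elimination or Cramer's rule, determinant = -20) gives (0, -6, -3).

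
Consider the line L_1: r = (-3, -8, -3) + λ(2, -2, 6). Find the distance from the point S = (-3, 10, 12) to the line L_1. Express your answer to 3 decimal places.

Taking (-3, -8, -3) on L_1 with direction v = (2, -2, 6): w = S − (-3, -8, -3) = (0, 18, 15), and w × v = (138, 30, -36).
Distance = |w × v| / |v| = √21240 / √44 ≈ 21.971.

21.971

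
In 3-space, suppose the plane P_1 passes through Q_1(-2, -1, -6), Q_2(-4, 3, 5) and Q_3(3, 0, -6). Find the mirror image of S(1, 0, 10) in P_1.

Q_1Q_2 = (-2, 4, 11), Q_1Q_3 = (5, 1, 0); a normal to P_1 is Q_1Q_2 × Q_1Q_3 = (-11, 55, -22).
Using Q_1: P_1 has equation -11x + 55y - 22z = 99.
λ = (n·S − d)/|n|² = (-231 − 99)/3630 = -1/11.
Reflection = S − 2λn = (1, 0, 10) − (-2/11)·(-11, 55, -22) = (-1, 10, 6).

(-1, 10, 6)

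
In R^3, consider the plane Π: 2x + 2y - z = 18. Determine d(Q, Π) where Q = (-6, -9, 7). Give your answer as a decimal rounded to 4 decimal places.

n·Q − d = (2)·(-6) + (2)·(-9) + (-1)·(7) − 18 = -55; |n| = √9.
Distance = |-55| / √9 = 55/√9 ≈ 18.3333.

18.3333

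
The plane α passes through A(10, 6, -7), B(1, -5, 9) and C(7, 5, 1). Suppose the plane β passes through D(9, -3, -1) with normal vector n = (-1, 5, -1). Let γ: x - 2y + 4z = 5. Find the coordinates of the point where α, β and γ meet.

(5, -4, -2)

AB = (-9, -11, 16), AC = (-3, -1, 8); a normal to α is AB × AC = (-72, 24, -24).
Using A: α has equation -72x + 24y - 24z = -408.
β: n·r = n·D gives -x + 5y - z = -23.
Solving the 3×3 linear system -72x + 24y - 24z = -408, -x + 5y - z = -23, x - 2y + 4z = 5 (e.g. by elimination or Cramer's rule, determinant = -1152) gives (5, -4, -2).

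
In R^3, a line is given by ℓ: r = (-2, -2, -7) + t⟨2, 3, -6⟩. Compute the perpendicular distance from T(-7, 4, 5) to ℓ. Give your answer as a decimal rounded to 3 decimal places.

11.019

Taking (-2, -2, -7) on ℓ with direction v = (2, 3, -6): w = T − (-2, -2, -7) = (-5, 6, 12), and w × v = (-72, -6, -27).
Distance = |w × v| / |v| = √5949 / √49 ≈ 11.019.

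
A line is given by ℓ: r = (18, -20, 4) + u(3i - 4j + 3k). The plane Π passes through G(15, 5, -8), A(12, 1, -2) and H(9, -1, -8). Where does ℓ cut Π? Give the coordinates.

GA = (-3, -4, 6), GH = (-6, -6, 0); a normal to Π is GA × GH = (36, -36, -6).
Using G: Π has equation 36x - 36y - 6z = 408.
Substitute r = (18, -20, 4) + t(3, -4, 3) into the plane: 1344 + 234t = 408, so t = -4.
Intersection: (18, -20, 4) + (-4)·(3, -4, 3) = (6, -4, -8).

(6, -4, -8)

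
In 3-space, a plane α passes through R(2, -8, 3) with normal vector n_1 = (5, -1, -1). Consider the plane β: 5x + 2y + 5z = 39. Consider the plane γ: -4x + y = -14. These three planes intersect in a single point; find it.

(4, 2, 3)

α: n_1·r = n_1·R gives 5x - y - z = 15.
Solving the 3×3 linear system 5x - y - z = 15, 5x + 2y + 5z = 39, -4x + y = -14 (e.g. by elimination or Cramer's rule, determinant = -18) gives (4, 2, 3).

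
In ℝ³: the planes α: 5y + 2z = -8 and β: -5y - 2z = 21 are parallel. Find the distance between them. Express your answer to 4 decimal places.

Rescale β by 1/(-1): 5y + 2z = -21. Then distance = |-8 − (-21)| / √29 ≈ 2.4140.

2.4140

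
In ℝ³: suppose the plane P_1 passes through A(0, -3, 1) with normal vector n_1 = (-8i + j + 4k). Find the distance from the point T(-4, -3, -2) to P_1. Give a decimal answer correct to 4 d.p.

2.2222

P_1: n_1·r = n_1·A gives -8x + y + 4z = 1.
n·T − d = (-8)·(-4) + (1)·(-3) + (4)·(-2) − 1 = 20; |n| = √81.
Distance = |20| / √81 = 20/√81 ≈ 2.2222.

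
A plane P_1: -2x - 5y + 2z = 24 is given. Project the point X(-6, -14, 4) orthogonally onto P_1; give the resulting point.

Foot = X − λn with λ = (n·X − d)/|n|² = (90 − 24)/33 = 2.
Foot = (-6, -14, 4) − 2·(-2, -5, 2) = (-2, -4, 0).

(-2, -4, 0)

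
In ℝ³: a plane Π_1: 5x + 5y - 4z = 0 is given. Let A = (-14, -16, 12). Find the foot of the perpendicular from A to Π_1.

(1, -1, 0)

Foot = A − λn with λ = (n·A − d)/|n|² = (-198 − 0)/66 = -3.
Foot = (-14, -16, 12) − (-3)·(5, 5, -4) = (1, -1, 0).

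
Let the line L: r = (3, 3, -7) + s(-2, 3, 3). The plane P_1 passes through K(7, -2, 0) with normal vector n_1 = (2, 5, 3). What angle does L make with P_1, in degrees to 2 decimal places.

P_1: n_1·r = n_1·K gives 2x + 5y + 3z = 4.
sin θ = |n·v| / (|n||v|) = |20| / (√38 · √22) = 0.69171.
θ ≈ 43.77°.

43.77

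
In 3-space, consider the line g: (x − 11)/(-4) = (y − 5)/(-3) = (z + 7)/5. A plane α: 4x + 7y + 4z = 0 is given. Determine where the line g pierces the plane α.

(-1, -4, 8)

g has direction (-4, -3, 5) through (11, 5, -7).
Substitute r = (11, 5, -7) + t(-4, -3, 5) into the plane: 51 + (-17)t = 0, so t = 3.
Intersection: (11, 5, -7) + 3·(-4, -3, 5) = (-1, -4, 8).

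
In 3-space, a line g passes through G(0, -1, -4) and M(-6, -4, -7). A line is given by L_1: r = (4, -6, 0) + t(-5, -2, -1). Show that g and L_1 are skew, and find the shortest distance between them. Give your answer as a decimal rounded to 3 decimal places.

6.935

A direction vector for g is M − G = (-6, -3, -3).
Common perpendicular direction n = (-6, -3, -3) × (-5, -2, -1) = (-3, 9, -3).
With w = (4, -6, 0) − (0, -1, -4) = (4, -5, 4), w · n = -69.
Since n ≠ 0 the lines are not parallel, and w · n = -69 ≠ 0 so they do not intersect; hence they are skew.
Distance = |w · n| / |n| = |-69| / √99 ≈ 6.935.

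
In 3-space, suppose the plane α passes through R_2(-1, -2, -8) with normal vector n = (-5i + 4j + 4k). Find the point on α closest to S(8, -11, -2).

α: n·r = n·R_2 gives -5x + 4y + 4z = -35.
Foot = S − λn with λ = (n·S − d)/|n|² = (-92 − (-35))/57 = -1.
Foot = (8, -11, -2) − (-1)·(-5, 4, 4) = (3, -7, 2).

(3, -7, 2)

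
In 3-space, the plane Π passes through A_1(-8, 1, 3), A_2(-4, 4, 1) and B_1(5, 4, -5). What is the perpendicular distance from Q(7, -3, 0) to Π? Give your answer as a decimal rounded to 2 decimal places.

6.45

A_1A_2 = (4, 3, -2), A_1B_1 = (13, 3, -8); a normal to Π is A_1A_2 × A_1B_1 = (-18, 6, -27).
Using A_1: Π has equation -18x + 6y - 27z = 69.
n·Q − d = (-18)·(7) + (6)·(-3) + (-27)·(0) − 69 = -213; |n| = √1089.
Distance = |-213| / √1089 = 213/√1089 ≈ 6.45.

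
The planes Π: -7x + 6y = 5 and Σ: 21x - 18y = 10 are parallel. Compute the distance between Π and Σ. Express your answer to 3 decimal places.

0.904

Rescale Σ by 1/(-3): -7x + 6y = -10/3. Then distance = |5 − (-10/3)| / √85 ≈ 0.904.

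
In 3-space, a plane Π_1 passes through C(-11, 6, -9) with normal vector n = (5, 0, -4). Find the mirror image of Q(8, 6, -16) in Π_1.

(-22, 6, 8)

Π_1: n·r = n·C gives 5x - 4z = -19.
λ = (n·Q − d)/|n|² = (104 − (-19))/41 = 3.
Reflection = Q − 2λn = (8, 6, -16) − 6·(5, 0, -4) = (-22, 6, 8).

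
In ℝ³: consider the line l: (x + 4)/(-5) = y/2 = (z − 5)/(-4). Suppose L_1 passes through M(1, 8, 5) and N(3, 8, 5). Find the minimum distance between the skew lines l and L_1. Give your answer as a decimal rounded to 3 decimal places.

l has direction (-5, 2, -4) through (-4, 0, 5).
A direction vector for L_1 is N − M = (2, 0, 0).
Common perpendicular direction n = (-5, 2, -4) × (2, 0, 0) = (0, -8, -4).
With w = (1, 8, 5) − (-4, 0, 5) = (5, 8, 0), w · n = -64.
Distance = |w · n| / |n| = |-64| / √80 ≈ 7.155.

7.155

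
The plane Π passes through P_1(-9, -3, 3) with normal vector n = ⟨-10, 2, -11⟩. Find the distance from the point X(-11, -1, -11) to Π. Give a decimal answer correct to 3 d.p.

Π: n·r = n·P_1 gives -10x + 2y - 11z = 51.
n·X − d = (-10)·(-11) + (2)·(-1) + (-11)·(-11) − 51 = 178; |n| = √225.
Distance = |178| / √225 = 178/√225 ≈ 11.867.

11.867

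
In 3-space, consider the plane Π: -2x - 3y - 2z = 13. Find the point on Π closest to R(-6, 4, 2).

Foot = R − λn with λ = (n·R − d)/|n|² = (-4 − 13)/17 = -1.
Foot = (-6, 4, 2) − (-1)·(-2, -3, -2) = (-8, 1, 0).

(-8, 1, 0)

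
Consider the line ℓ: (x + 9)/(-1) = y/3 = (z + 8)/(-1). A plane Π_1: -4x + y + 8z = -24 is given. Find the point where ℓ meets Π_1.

(-5, -12, -4)

ℓ has direction (-1, 3, -1) through (-9, 0, -8).
Substitute r = (-9, 0, -8) + t(-1, 3, -1) into the plane: -28 + (-1)t = -24, so t = -4.
Intersection: (-9, 0, -8) + (-4)·(-1, 3, -1) = (-5, -12, -4).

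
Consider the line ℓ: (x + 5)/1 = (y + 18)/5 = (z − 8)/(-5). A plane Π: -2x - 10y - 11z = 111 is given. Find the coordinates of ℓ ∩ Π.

ℓ has direction (1, 5, -5) through (-5, -18, 8).
Substitute r = (-5, -18, 8) + t(1, 5, -5) into the plane: 102 + 3t = 111, so t = 3.
Intersection: (-5, -18, 8) + 3·(1, 5, -5) = (-2, -3, -7).

(-2, -3, -7)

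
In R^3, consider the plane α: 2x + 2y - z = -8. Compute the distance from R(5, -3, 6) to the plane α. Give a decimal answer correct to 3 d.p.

2.000

n·R − d = (2)·(5) + (2)·(-3) + (-1)·(6) − (-8) = 6; |n| = √9.
Distance = |6| / √9 = 6/√9 ≈ 2.000.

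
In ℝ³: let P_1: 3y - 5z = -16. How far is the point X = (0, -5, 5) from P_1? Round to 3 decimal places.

4.116

n·X − d = (0)·(0) + (3)·(-5) + (-5)·(5) − (-16) = -24; |n| = √34.
Distance = |-24| / √34 = 24/√34 ≈ 4.116.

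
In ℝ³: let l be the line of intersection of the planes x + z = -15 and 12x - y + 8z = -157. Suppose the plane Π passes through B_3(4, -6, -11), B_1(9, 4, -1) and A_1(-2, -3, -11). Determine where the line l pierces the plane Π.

(-8, 5, -7)

Direction of l: (1, 0, 1) × (12, -1, 8) = (1, 4, -1).
A point on l: solving the two plane equations with x = -5 gives (-5, 17, -10).
B_3B_1 = (5, 10, 10), B_3A_1 = (-6, 3, 0); a normal to Π is B_3B_1 × B_3A_1 = (-30, -60, 75).
Using B_3: Π has equation -30x - 60y + 75z = -585.
Substitute r = (-5, 17, -10) + t(1, 4, -1) into the plane: -1620 + (-345)t = -585, so t = -3.
Intersection: (-5, 17, -10) + (-3)·(1, 4, -1) = (-8, 5, -7).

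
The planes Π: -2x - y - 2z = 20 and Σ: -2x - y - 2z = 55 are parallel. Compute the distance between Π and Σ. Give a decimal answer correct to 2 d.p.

Same normal n = (-2, -1, -2) with |n| = √9; distance = |20 − 55| / |n| = 35/√9 ≈ 11.67.

11.67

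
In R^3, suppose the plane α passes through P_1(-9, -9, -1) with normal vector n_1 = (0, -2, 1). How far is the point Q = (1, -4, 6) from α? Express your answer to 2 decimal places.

α: n_1·r = n_1·P_1 gives -2y + z = 17.
n·Q − d = (0)·(1) + (-2)·(-4) + (1)·(6) − 17 = -3; |n| = √5.
Distance = |-3| / √5 = 3/√5 ≈ 1.34.

1.34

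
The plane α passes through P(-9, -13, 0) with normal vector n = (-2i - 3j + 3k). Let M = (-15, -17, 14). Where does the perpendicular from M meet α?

(-9, -8, 5)

α: n·r = n·P gives -2x - 3y + 3z = 57.
Foot = M − λn with λ = (n·M − d)/|n|² = (123 − 57)/22 = 3.
Foot = (-15, -17, 14) − 3·(-2, -3, 3) = (-9, -8, 5).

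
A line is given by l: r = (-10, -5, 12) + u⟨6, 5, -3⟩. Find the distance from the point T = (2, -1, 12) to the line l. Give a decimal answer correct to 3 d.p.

Taking (-10, -5, 12) on l with direction v = (6, 5, -3): w = T − (-10, -5, 12) = (12, 4, 0), and w × v = (-12, 36, 36).
Distance = |w × v| / |v| = √2736 / √70 ≈ 6.252.

6.252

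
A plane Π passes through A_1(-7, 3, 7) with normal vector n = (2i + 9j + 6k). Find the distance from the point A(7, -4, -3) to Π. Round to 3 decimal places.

8.636

Π: n·r = n·A_1 gives 2x + 9y + 6z = 55.
n·A − d = (2)·(7) + (9)·(-4) + (6)·(-3) − 55 = -95; |n| = √121.
Distance = |-95| / √121 = 95/√121 ≈ 8.636.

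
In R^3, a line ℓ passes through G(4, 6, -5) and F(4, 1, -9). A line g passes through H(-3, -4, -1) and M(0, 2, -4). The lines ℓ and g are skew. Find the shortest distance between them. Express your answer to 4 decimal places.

2.1392

A direction vector for ℓ is F − G = (0, -5, -4).
A direction vector for g is M − H = (3, 6, -3).
Common perpendicular direction n = (0, -5, -4) × (3, 6, -3) = (39, -12, 15).
With w = (-3, -4, -1) − (4, 6, -5) = (-7, -10, 4), w · n = -93.
Distance = |w · n| / |n| = |-93| / √1890 ≈ 2.1392.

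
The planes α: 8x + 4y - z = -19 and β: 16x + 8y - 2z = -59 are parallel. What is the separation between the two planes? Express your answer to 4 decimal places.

Rescale β by 1/2: 8x + 4y - z = -59/2. Then distance = |-19 − (-59/2)| / √81 ≈ 1.1667.

1.1667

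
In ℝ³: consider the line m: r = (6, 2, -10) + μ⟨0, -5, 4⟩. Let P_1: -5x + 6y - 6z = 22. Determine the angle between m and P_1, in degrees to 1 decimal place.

sin θ = |n·v| / (|n||v|) = |-54| / (√97 · √41) = 0.85628.
θ ≈ 58.9°.

58.9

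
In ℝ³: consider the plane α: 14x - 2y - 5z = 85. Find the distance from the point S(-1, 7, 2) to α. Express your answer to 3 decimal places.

8.200

n·S − d = (14)·(-1) + (-2)·(7) + (-5)·(2) − 85 = -123; |n| = √225.
Distance = |-123| / √225 = 123/√225 ≈ 8.200.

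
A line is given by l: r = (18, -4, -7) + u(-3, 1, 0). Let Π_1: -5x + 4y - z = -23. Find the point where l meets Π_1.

(6, 0, -7)

Substitute r = (18, -4, -7) + t(-3, 1, 0) into the plane: -99 + 19t = -23, so t = 4.
Intersection: (18, -4, -7) + 4·(-3, 1, 0) = (6, 0, -7).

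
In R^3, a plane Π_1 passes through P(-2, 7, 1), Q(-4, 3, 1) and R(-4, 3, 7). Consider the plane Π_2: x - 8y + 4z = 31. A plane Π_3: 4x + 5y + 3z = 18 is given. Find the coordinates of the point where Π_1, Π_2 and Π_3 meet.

(-5, 1, 11)

PQ = (-2, -4, 0), PR = (-2, -4, 6); a normal to Π_1 is PQ × PR = (-24, 12, 0).
Using P: Π_1 has equation -24x + 12y = 132.
Solving the 3×3 linear system -24x + 12y = 132, x - 8y + 4z = 31, 4x + 5y + 3z = 18 (e.g. by elimination or Cramer's rule, determinant = 1212) gives (-5, 1, 11).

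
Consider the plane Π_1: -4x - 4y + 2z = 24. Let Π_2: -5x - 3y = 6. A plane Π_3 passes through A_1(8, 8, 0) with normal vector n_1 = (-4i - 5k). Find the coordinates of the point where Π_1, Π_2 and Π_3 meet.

(3, -7, 4)

Π_3: n_1·r = n_1·A_1 gives -4x - 5z = -32.
Solving the 3×3 linear system -4x - 4y + 2z = 24, -5x - 3y = 6, -4x - 5z = -32 (e.g. by elimination or Cramer's rule, determinant = 16) gives (3, -7, 4).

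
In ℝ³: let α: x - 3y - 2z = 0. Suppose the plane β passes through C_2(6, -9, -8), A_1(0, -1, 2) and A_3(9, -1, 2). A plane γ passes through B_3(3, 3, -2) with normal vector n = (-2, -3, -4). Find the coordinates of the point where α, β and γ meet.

(1, -1, 2)

C_2A_1 = (-6, 8, 10), C_2A_3 = (3, 8, 10); a normal to β is C_2A_1 × C_2A_3 = (0, 90, -72).
Using C_2: β has equation 90y - 72z = -234.
γ: n·r = n·B_3 gives -2x - 3y - 4z = -7.
Solving the 3×3 linear system x - 3y - 2z = 0, 90y - 72z = -234, -2x - 3y - 4z = -7 (e.g. by elimination or Cramer's rule, determinant = -1368) gives (1, -1, 2).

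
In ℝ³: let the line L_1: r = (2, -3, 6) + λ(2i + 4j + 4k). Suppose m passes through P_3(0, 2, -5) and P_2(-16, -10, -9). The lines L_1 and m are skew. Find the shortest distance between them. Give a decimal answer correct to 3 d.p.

A direction vector for m is P_2 − P_3 = (-16, -12, -4).
Common perpendicular direction n = (2, 4, 4) × (-16, -12, -4) = (32, -56, 40).
With w = (0, 2, -5) − (2, -3, 6) = (-2, 5, -11), w · n = -784.
Distance = |w · n| / |n| = |-784| / √5760 ≈ 10.330.

10.330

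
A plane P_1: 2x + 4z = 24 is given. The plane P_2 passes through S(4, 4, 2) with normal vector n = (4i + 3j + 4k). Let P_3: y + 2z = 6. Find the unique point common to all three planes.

P_2: n·r = n·S gives 4x + 3y + 4z = 36.
Solving the 3×3 linear system 2x + 4z = 24, 4x + 3y + 4z = 36, y + 2z = 6 (e.g. by elimination or Cramer's rule, determinant = 20) gives (6, 0, 3).

(6, 0, 3)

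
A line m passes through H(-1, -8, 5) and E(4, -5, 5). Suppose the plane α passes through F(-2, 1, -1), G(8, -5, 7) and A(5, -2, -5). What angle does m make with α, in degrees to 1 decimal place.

A direction vector for m is E − H = (5, 3, 0).
FG = (10, -6, 8), FA = (7, -3, -4); a normal to α is FG × FA = (48, 96, 12).
Using F: α has equation 48x + 96y + 12z = -12.
sin θ = |n·v| / (|n||v|) = |528| / (√11664 · √34) = 0.83844.
θ ≈ 57.0°.

57.0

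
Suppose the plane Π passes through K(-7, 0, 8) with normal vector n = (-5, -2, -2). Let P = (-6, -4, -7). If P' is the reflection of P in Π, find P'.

Π: n·r = n·K gives -5x - 2y - 2z = 19.
λ = (n·P − d)/|n|² = (52 − 19)/33 = 1.
Reflection = P − 2λn = (-6, -4, -7) − 2·(-5, -2, -2) = (4, 0, -3).

(4, 0, -3)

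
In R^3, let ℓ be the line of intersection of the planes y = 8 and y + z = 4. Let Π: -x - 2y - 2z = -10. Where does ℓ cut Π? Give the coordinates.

(2, 8, -4)

Direction of ℓ: (0, 1, 0) × (0, 1, 1) = (1, 0, 0).
A point on ℓ: solving the two plane equations with x = 5 gives (5, 8, -4).
Substitute r = (5, 8, -4) + t(1, 0, 0) into the plane: -13 + (-1)t = -10, so t = -3.
Intersection: (5, 8, -4) + (-3)·(1, 0, 0) = (2, 8, -4).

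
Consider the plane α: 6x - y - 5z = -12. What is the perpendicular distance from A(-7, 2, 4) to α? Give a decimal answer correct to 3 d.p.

n·A − d = (6)·(-7) + (-1)·(2) + (-5)·(4) − (-12) = -52; |n| = √62.
Distance = |-52| / √62 = 52/√62 ≈ 6.604.

6.604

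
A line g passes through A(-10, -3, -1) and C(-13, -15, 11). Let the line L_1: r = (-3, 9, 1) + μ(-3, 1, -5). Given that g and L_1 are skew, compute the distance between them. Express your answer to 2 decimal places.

4.42

A direction vector for g is C − A = (-3, -12, 12).
Common perpendicular direction n = (-3, -12, 12) × (-3, 1, -5) = (48, -51, -39).
With w = (-3, 9, 1) − (-10, -3, -1) = (7, 12, 2), w · n = -354.
Distance = |w · n| / |n| = |-354| / √6426 ≈ 4.42.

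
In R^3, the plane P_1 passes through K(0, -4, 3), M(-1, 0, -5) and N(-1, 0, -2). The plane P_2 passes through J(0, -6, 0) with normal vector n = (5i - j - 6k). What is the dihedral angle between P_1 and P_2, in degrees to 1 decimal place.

KM = (-1, 4, -8), KN = (-1, 4, -5); a normal to P_1 is KM × KN = (12, 3, 0).
Using K: P_1 has equation 12x + 3y = -12.
P_2: n·r = n·J gives 5x - y - 6z = 6.
cos θ = |n₁·n₂| / (|n₁||n₂|) = |57| / (√153 · √62).
θ = arccos(0.58524) ≈ 54.2°.

54.2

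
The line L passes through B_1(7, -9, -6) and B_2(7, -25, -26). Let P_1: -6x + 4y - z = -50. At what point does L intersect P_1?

(7, -1, 4)

A direction vector for L is B_2 − B_1 = (0, -16, -20).
Substitute r = (7, -9, -6) + t(0, -16, -20) into the plane: -72 + (-44)t = -50, so t = -1/2.
Intersection: (7, -9, -6) + (-1/2)·(0, -16, -20) = (7, -1, 4).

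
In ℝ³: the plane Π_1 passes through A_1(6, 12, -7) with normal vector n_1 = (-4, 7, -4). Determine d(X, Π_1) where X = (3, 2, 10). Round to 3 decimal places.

Π_1: n_1·r = n_1·A_1 gives -4x + 7y - 4z = 88.
n·X − d = (-4)·(3) + (7)·(2) + (-4)·(10) − 88 = -126; |n| = √81.
Distance = |-126| / √81 = 126/√81 ≈ 14.000.

14.000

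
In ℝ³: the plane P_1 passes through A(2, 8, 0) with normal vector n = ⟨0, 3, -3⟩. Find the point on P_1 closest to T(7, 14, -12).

(7, 5, -3)

P_1: n·r = n·A gives 3y - 3z = 24.
Foot = T − λn with λ = (n·T − d)/|n|² = (78 − 24)/18 = 3.
Foot = (7, 14, -12) − 3·(0, 3, -3) = (7, 5, -3).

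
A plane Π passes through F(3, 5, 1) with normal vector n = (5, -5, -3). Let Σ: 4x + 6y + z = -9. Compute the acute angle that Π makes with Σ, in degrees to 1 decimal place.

Π: n·r = n·F gives 5x - 5y - 3z = -13.
cos θ = |n₁·n₂| / (|n₁||n₂|) = |-13| / (√59 · √53).
θ = arccos(0.23248) ≈ 76.6°.

76.6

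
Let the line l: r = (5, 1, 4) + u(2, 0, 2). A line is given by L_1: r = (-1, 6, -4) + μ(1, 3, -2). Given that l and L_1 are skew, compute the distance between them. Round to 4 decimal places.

1.7321

Common perpendicular direction n = (2, 0, 2) × (1, 3, -2) = (-6, 6, 6).
With w = (-1, 6, -4) − (5, 1, 4) = (-6, 5, -8), w · n = 18.
Distance = |w · n| / |n| = |18| / √108 ≈ 1.7321.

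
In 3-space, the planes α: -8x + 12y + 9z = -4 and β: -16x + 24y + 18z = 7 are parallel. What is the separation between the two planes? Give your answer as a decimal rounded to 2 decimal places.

0.44

Rescale β by 1/2: -8x + 12y + 9z = 7/2. Then distance = |-4 − (7/2)| / √289 ≈ 0.44.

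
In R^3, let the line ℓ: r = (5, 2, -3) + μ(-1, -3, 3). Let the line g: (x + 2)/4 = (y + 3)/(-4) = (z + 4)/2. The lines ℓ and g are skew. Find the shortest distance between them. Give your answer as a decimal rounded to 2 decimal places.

g has direction (4, -4, 2) through (-2, -3, -4).
Common perpendicular direction n = (-1, -3, 3) × (4, -4, 2) = (6, 14, 16).
With w = (-2, -3, -4) − (5, 2, -3) = (-7, -5, -1), w · n = -128.
Distance = |w · n| / |n| = |-128| / √488 ≈ 5.79.

5.79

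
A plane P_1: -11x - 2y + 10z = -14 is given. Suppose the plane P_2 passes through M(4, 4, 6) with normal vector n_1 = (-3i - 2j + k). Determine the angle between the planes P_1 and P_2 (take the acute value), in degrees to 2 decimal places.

P_2: n_1·r = n_1·M gives -3x - 2y + z = -14.
cos θ = |n₁·n₂| / (|n₁||n₂|) = |47| / (√225 · √14).
θ = arccos(0.83742) ≈ 33.13°.

33.13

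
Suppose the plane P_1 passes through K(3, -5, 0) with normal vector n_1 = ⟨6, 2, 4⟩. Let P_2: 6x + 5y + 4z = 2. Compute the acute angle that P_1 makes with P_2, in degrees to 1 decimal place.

P_1: n_1·r = n_1·K gives 6x + 2y + 4z = 8.
cos θ = |n₁·n₂| / (|n₁||n₂|) = |62| / (√56 · √77).
θ = arccos(0.94417) ≈ 19.2°.

19.2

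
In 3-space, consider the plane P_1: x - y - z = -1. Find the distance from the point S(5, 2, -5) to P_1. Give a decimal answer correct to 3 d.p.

5.196

n·S − d = (1)·(5) + (-1)·(2) + (-1)·(-5) − (-1) = 9; |n| = √3.
Distance = |9| / √3 = 9/√3 ≈ 5.196.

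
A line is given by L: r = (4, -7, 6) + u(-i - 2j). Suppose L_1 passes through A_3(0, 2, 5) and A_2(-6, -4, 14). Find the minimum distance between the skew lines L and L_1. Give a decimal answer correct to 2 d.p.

A direction vector for L_1 is A_2 − A_3 = (-6, -6, 9).
Common perpendicular direction n = (-1, -2, 0) × (-6, -6, 9) = (-18, 9, -6).
With w = (0, 2, 5) − (4, -7, 6) = (-4, 9, -1), w · n = 159.
Distance = |w · n| / |n| = |159| / √441 ≈ 7.57.

7.57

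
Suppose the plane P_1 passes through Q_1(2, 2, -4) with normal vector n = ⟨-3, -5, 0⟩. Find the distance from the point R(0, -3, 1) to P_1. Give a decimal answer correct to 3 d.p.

5.316

P_1: n·r = n·Q_1 gives -3x - 5y = -16.
n·R − d = (-3)·(0) + (-5)·(-3) + (0)·(1) − (-16) = 31; |n| = √34.
Distance = |31| / √34 = 31/√34 ≈ 5.316.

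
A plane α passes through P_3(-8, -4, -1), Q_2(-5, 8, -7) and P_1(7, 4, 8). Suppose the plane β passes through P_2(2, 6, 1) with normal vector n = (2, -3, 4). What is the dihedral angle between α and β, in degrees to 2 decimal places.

P_3Q_2 = (3, 12, -6), P_3P_1 = (15, 8, 9); a normal to α is P_3Q_2 × P_3P_1 = (156, -117, -156).
Using P_3: α has equation 156x - 117y - 156z = -624.
β: n·r = n·P_2 gives 2x - 3y + 4z = -10.
cos θ = |n₁·n₂| / (|n₁||n₂|) = |39| / (√62361 · √29).
θ = arccos(0.02900) ≈ 88.34°.

88.34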